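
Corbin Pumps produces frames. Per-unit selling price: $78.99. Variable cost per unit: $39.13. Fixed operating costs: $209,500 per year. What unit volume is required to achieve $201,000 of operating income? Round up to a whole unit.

Unit CM = price − variable cost = $78.99 − $39.13 = $39.86.
Need Q such that Q × $39.86 − $209,500 = $201,000, i.e. Q = $410,500 / $39.86 = 10,298.54 → 10,299.

10,299 frames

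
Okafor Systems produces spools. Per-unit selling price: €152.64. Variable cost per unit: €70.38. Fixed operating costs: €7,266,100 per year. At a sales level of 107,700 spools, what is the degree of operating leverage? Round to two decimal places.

Contribution at this volume is 107,700 × €82.26 = €8,859,402.00.
Operating income = contribution − fixed costs = €8,859,402.00 − €7,266,100 = €1,593,302.00.
DOL = contribution ÷ EBIT = €8,859,402.00 ÷ €1,593,302.00 = 5.5604.

5.56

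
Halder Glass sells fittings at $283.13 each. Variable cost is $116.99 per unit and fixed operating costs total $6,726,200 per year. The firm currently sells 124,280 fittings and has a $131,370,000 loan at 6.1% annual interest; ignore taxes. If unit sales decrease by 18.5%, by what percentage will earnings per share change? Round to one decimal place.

At 124,280 units, contribution = 124,280 × $166.14 = $20,647,879.20.
Operating income = contribution − fixed costs = $20,647,879.20 − $6,726,200 = $13,921,679.20.
Interest = $8,013,570.00, so EBIT − I = $5,908,109.20.
DCL = total CM / (EBIT − I) = $20,647,879.20 / $5,908,109.20 = 3.4948.
%ΔEPS = DCL × %ΔSales = 3.4948 × -18.5% = -64.7%.

-64.7%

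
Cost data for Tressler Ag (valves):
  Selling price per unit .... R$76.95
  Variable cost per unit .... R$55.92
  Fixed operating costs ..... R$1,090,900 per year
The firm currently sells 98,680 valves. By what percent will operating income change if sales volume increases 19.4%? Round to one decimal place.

At 98,680 units, contribution = 98,680 × R$21.03 = R$2,075,240.40.
Subtracting fixed costs: EBIT = R$2,075,240.40 − R$1,090,900 = R$984,340.40.
DOL = contribution ÷ EBIT = R$2,075,240.40 ÷ R$984,340.40 = 2.1083.
%ΔEBIT = DOL × %ΔSales = 2.1083 × +19.4% = +40.9%.

+40.9%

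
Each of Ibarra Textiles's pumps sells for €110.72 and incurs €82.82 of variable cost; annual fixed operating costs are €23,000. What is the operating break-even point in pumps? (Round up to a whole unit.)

Each unit contributes €110.72 − €82.82 = €27.90.
Break-even volume = fixed costs ÷ CM per unit = €23,000 ÷ €27.90 = 824.37, so 825 pumps.

825 pumps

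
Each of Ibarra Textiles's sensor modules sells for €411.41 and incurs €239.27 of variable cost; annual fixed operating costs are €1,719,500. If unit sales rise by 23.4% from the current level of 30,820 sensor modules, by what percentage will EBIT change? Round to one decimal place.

+34.6%

At 30,820 units, contribution = 30,820 × €172.14 = €5,305,354.80.
EBIT = €5,305,354.80 − €1,719,500 = €3,585,854.80.
So DOL = total CM / EBIT = €5,305,354.80 / €3,585,854.80 = 1.4795.
Operating income changes by 1.4795 × +23.4% = +34.6%.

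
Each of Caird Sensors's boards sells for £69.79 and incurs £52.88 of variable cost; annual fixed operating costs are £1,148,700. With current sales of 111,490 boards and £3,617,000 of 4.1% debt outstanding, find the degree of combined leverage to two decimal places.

Contribution at this volume is 111,490 × £16.91 = £1,885,295.90.
Operating income = contribution − fixed costs = £1,885,295.90 − £1,148,700 = £736,595.90. Interest = £148,297.00, so EBIT − I = £588,298.90.
Degree of total leverage = total CM / (EBIT − interest) = £1,885,295.90 / £588,298.90 = 3.2047.

3.20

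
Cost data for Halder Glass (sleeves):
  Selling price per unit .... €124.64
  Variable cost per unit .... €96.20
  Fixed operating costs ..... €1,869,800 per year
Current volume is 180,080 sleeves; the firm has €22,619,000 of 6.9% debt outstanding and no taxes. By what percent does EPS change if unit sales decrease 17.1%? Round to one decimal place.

Contribution at this volume is 180,080 × €28.44 = €5,121,475.20.
Subtracting fixed costs: EBIT = €5,121,475.20 − €1,869,800 = €3,251,675.20.
After interest of €1,560,711.00, pre-tax earnings = €1,690,964.20.
DCL = total CM / (EBIT − I) = €5,121,475.20 / €1,690,964.20 = 3.0287.
%ΔEPS = DCL × %ΔSales = 3.0287 × -17.1% = -51.8%.

-51.8%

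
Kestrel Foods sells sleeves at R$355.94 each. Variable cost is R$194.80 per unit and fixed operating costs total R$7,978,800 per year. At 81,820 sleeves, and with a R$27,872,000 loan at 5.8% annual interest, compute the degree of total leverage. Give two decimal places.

Total contribution margin = 81,820 × R$161.14 = R$13,184,474.80.
Subtracting fixed costs: EBIT = R$13,184,474.80 − R$7,978,800 = R$5,205,674.80. Interest = R$1,616,576.00.
DOL = R$13,184,474.80 ÷ R$5,205,674.80 = 2.5327; DFL = R$5,205,674.80 ÷ R$3,589,098.80 = 1.4504.
Combined leverage = 2.5327 × 1.4504 = 3.6734.

3.67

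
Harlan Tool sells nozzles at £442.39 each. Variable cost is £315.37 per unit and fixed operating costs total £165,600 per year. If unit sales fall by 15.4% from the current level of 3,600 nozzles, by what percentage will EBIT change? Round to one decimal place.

At 3,600 units, contribution = 3,600 × £127.02 = £457,272.00.
Operating income = contribution − fixed costs = £457,272.00 − £165,600 = £291,672.00.
Degree of operating leverage = £457,272.00 / £291,672.00 = 1.5678.
%ΔEBIT = DOL × %ΔSales = 1.5678 × -15.4% = -24.1%.

-24.1%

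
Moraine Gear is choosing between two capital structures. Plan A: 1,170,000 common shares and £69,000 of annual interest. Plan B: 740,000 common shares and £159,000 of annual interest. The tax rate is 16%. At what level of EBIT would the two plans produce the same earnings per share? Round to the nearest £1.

£313,884

Set EPS_A = EPS_B: (EBIT − £69,000)(1 − 0.16) ÷ 1,170,000 = (EBIT − £159,000)(1 − 0.16) ÷ 740,000.
The (1 − t) factor cancels: (EBIT − 69,000) × 740,000 = (EBIT − 159,000) × 1,170,000.
Solving, EBIT = (159,000·1,170,000 − 69,000·740,000) / (1,170,000 − 740,000) = 134,970,000,000 / 430,000 = 313,883.72.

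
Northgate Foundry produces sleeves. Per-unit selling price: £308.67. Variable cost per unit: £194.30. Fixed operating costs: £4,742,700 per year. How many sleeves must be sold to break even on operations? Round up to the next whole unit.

Each unit contributes £308.67 − £194.30 = £114.37.
Break-even volume = fixed costs ÷ CM per unit = £4,742,700 ÷ £114.37 = 41,468.04, so 41,469 sleeves.

41,469 sleeves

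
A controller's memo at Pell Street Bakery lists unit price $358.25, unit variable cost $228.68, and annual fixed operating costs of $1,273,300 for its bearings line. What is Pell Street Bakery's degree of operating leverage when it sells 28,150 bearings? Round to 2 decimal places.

Contribution at this volume is 28,150 × $129.57 = $3,647,395.50.
Subtracting fixed costs: EBIT = $3,647,395.50 − $1,273,300 = $2,374,095.50.
Degree of operating leverage = $3,647,395.50 / $2,374,095.50 = 1.5363.

1.54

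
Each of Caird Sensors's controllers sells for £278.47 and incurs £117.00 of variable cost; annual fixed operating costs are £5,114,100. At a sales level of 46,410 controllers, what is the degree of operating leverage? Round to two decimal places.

3.15

At 46,410 units, contribution = 46,410 × £161.47 = £7,493,822.70.
Operating income = contribution − fixed costs = £7,493,822.70 − £5,114,100 = £2,379,722.70.
Degree of operating leverage = £7,493,822.70 / £2,379,722.70 = 3.1490.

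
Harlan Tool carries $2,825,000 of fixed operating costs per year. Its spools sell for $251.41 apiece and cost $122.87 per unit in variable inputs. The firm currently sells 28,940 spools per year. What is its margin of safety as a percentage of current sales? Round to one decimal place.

Contribution margin per unit = $251.41 − $122.87 = $128.54. Break-even units = $2,825,000 ÷ $128.54 = 21,977.59; break-even revenue = 21,977.59 × $251.41 = $5,525,387.04.
Current sales = 28,940 × $251.41 = $7,275,805.40.
Margin of safety = ($7,275,805.40 − $5,525,387.04) ÷ $7,275,805.40 = 24.1%.

24.1%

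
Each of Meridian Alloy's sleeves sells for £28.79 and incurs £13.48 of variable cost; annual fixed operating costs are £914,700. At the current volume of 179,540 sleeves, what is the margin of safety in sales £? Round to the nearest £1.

£3,448,890

Contribution margin per unit = £28.79 − £13.48 = £15.31. Break-even units = £914,700 ÷ £15.31 = 59,745.26; break-even revenue = 59,745.26 × £28.79 = £1,720,066.17.
Current sales = 179,540 × £28.79 = £5,168,956.60.
Margin of safety = £5,168,956.60 − £1,720,066.17 = £3,448,890.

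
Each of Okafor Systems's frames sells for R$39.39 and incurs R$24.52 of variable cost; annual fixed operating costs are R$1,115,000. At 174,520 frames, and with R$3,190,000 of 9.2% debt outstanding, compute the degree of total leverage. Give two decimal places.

2.19

At 174,520 units, contribution = 174,520 × R$14.87 = R$2,595,112.40.
Operating income = contribution − fixed costs = R$2,595,112.40 − R$1,115,000 = R$1,480,112.40. Interest = R$293,480.00.
DOL = R$2,595,112.40 ÷ R$1,480,112.40 = 1.7533; DFL = R$1,480,112.40 ÷ R$1,186,632.40 = 1.2473.
DCL = DOL × DFL = 1.7533 × 1.2473 = 2.1869.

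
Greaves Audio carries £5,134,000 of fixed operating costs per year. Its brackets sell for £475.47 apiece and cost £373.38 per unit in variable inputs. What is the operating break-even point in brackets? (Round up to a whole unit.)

50,289 brackets

Contribution margin per unit = £475.47 − £373.38 = £102.09.
Break-even Q = £5,134,000 / £102.09 = 50,288.96 → 50,289 brackets.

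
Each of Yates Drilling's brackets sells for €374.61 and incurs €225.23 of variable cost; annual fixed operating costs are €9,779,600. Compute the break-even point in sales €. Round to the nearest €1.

CM per unit = €374.61 − €225.23 = €149.38; CM ratio = €149.38 / €374.61 = 0.3988.
Break-even revenue = fixed costs × price ÷ CM = €9,779,600 × €374.61 ÷ €149.38 = €24,524,943.

€24,524,943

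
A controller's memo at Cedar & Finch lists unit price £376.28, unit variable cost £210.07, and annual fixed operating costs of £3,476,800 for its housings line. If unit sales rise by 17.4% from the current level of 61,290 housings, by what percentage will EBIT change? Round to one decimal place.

Contribution at this volume is 61,290 × £166.21 = £10,187,010.90.
EBIT = £10,187,010.90 − £3,476,800 = £6,710,210.90.
DOL = contribution ÷ EBIT = £10,187,010.90 ÷ £6,710,210.90 = 1.5181.
Operating income changes by 1.5181 × +17.4% = +26.4%.

+26.4%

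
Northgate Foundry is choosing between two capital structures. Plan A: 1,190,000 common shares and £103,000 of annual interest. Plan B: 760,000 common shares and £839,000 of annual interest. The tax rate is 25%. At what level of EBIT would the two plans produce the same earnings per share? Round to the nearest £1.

£2,139,837

Set EPS_A = EPS_B: (EBIT − £103,000)(1 − 0.25) ÷ 1,190,000 = (EBIT − £839,000)(1 − 0.25) ÷ 760,000.
The (1 − t) factor cancels: (EBIT − 103,000) × 760,000 = (EBIT − 839,000) × 1,190,000.
EBIT × (1,190,000 − 760,000) = 839,000 × 1,190,000 − 103,000 × 760,000 = 920,130,000,000, so EBIT = 920,130,000,000 ÷ 430,000 = 2,139,837.21.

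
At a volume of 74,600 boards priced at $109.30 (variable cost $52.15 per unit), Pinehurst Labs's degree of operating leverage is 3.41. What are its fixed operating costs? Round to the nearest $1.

At 74,600 units, contribution = 74,600 × $57.15 = $4,263,390.00.
Since DOL = CM ÷ EBIT, EBIT = $4,263,390.00 ÷ 3.41 = $1,250,261.00.
And FC = contribution − EBIT = $4,263,390.00 − $1,250,261.00 = $3,013,129.

$3,013,129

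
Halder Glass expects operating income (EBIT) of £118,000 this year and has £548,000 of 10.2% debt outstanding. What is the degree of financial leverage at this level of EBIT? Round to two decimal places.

Interest = £55,896.00.
DFL = EBIT ÷ (EBIT − I) = £118,000 ÷ (£118,000 − £55,896.00) = £118,000 ÷ £62,104.00 = 1.9000.

1.90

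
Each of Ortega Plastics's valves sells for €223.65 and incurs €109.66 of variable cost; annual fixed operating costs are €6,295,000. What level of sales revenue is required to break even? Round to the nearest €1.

€12,350,879

CM per unit = €223.65 − €109.66 = €113.99; CM ratio = €113.99 / €223.65 = 0.5097.
Break-even revenue = fixed costs × price ÷ CM = €6,295,000 × €223.65 ÷ €113.99 = €12,350,879.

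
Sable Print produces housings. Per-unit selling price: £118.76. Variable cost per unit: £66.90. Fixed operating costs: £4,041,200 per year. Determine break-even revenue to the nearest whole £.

£9,254,395

Contribution margin per unit = £118.76 − £66.90 = £51.86, a CM ratio of £51.86 ÷ £118.76 = 0.4367.
Break-even sales = FC ÷ CM ratio = £4,041,200 × £118.76 / £51.86 = £9,254,395.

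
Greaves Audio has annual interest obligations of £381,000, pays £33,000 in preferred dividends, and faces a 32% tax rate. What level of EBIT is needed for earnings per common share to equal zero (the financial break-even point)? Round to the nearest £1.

£429,529

Grossing the preferred dividend up to pre-tax terms: £33,000 / (1 − 0.32) = £48,529.41.
Financial break-even EBIT = interest + D_p ÷ (1 − t) = £381,000 + £48,529.41 = £429,529.41.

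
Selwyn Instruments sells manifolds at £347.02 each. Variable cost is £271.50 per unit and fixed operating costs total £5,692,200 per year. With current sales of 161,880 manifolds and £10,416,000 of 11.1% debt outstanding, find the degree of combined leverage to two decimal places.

Contribution at this volume is 161,880 × £75.52 = £12,225,177.60.
Subtracting fixed costs: EBIT = £12,225,177.60 − £5,692,200 = £6,532,977.60. Interest = £1,156,176.00.
DOL = £12,225,177.60 ÷ £6,532,977.60 = 1.8713; DFL = £6,532,977.60 ÷ £5,376,801.60 = 1.2150.
Combined leverage = 1.8713 × 1.2150 = 2.2736.

2.27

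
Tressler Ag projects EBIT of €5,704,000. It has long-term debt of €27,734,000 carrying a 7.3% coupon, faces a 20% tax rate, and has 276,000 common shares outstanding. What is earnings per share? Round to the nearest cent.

€10.66

Pre-tax income = €5,704,000 − €2,024,582.00 = €3,679,418.00.
After tax at 20%: net income = €3,679,418.00 × 0.80 = €2,943,534.40.
Per share: €2,943,534.40 / 276,000 shares = €10.66.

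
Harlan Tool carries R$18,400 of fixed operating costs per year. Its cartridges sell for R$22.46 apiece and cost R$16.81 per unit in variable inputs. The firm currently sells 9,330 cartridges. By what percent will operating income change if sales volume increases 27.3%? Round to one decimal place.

Total contribution margin = 9,330 × R$5.65 = R$52,714.50.
Operating income = contribution − fixed costs = R$52,714.50 − R$18,400 = R$34,314.50.
Degree of operating leverage = R$52,714.50 / R$34,314.50 = 1.5362.
%ΔEBIT = DOL × %ΔSales = 1.5362 × +27.3% = +41.9%.

+41.9%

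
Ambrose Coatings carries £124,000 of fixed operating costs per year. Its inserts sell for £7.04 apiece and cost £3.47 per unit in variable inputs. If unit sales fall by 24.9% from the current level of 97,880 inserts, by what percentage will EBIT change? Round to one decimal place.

Total contribution margin = 97,880 × £3.57 = £349,431.60.
Subtracting fixed costs: EBIT = £349,431.60 − £124,000 = £225,431.60.
Degree of operating leverage = £349,431.60 / £225,431.60 = 1.5501.
%ΔEBIT = DOL × %ΔSales = 1.5501 × -24.9% = -38.6%.

-38.6%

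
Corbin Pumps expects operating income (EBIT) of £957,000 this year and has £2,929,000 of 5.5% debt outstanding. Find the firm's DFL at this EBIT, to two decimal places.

1.20

Annual interest charges come to £161,095.00.
DFL = EBIT ÷ (EBIT − I) = £957,000 ÷ (£957,000 − £161,095.00) = £957,000 ÷ £795,905.00 = 1.2024.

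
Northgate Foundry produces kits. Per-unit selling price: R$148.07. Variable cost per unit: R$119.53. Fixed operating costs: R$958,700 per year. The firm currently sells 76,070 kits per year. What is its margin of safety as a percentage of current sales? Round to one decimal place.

Unit CM = price − variable cost = R$148.07 − R$119.53 = R$28.54. Break-even units = R$958,700 ÷ R$28.54 = 33,591.45; break-even revenue = 33,591.45 × R$148.07 = R$4,973,886.09.
Actual sales revenue = 76,070 × R$148.07 = R$11,263,684.90.
Margin of safety = (R$11,263,684.90 − R$4,973,886.09) ÷ R$11,263,684.90 = 55.8%.

55.8%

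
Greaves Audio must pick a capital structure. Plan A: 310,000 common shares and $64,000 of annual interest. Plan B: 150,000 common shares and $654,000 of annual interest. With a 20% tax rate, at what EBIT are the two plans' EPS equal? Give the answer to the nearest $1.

$1,207,125

Set EPS_A = EPS_B: (EBIT − $64,000)(1 − 0.20) ÷ 310,000 = (EBIT − $654,000)(1 − 0.20) ÷ 150,000.
Cancelling (1 − t) and cross-multiplying: 150,000·(EBIT − 64,000) = 310,000·(EBIT − 654,000).
Solving, EBIT = (654,000·310,000 − 64,000·150,000) / (310,000 − 150,000) = 193,140,000,000 / 160,000 = 1,207,125.00.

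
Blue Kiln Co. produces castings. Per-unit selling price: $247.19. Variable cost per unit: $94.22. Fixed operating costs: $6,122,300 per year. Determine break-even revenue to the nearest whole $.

CM per unit = $247.19 − $94.22 = $152.97; CM ratio = $152.97 / $247.19 = 0.6188.
Break-even sales = FC ÷ CM ratio = $6,122,300 × $247.19 / $152.97 = $9,893,256.

$9,893,256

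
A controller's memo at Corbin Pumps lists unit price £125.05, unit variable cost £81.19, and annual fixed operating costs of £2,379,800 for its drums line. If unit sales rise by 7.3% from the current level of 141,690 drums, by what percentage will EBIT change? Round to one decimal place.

+11.8%

Total contribution margin = 141,690 × £43.86 = £6,214,523.40.
Operating income = contribution − fixed costs = £6,214,523.40 − £2,379,800 = £3,834,723.40.
DOL = contribution ÷ EBIT = £6,214,523.40 ÷ £3,834,723.40 = 1.6206.
%ΔEBIT = DOL × %ΔSales = 1.6206 × +7.3% = +11.8%.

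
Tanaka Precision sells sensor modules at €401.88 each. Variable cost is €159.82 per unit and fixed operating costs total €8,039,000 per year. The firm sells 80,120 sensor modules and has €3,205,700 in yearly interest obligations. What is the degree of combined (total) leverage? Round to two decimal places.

2.38

Contribution at this volume is 80,120 × €242.06 = €19,393,847.20.
Subtracting fixed costs: EBIT = €19,393,847.20 − €8,039,000 = €11,354,847.20. Interest = €3,205,700.00.
DOL = €19,393,847.20 ÷ €11,354,847.20 = 1.7080; DFL = €11,354,847.20 ÷ €8,149,147.20 = 1.3934.
Combined leverage = 1.7080 × 1.3934 = 2.3799.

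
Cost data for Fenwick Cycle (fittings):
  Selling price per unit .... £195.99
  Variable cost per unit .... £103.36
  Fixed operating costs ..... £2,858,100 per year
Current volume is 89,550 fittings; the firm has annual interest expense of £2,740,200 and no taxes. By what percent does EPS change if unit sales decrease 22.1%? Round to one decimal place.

-68.0%

Total contribution margin = 89,550 × £92.63 = £8,295,016.50.
Subtracting fixed costs: EBIT = £8,295,016.50 − £2,858,100 = £5,436,916.50.
After interest of £2,740,200.00, pre-tax earnings = £2,696,716.50.
Degree of combined leverage = contribution ÷ (EBIT − I) = £8,295,016.50 ÷ £2,696,716.50 = 3.0760.
EPS therefore changes by 3.0760 × (-22.1%) = -68.0%.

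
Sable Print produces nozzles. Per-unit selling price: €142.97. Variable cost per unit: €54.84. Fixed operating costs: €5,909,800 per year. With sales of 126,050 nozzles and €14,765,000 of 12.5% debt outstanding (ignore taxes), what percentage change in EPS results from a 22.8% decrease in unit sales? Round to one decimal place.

-75.5%

Contribution at this volume is 126,050 × €88.13 = €11,108,786.50.
Subtracting fixed costs: EBIT = €11,108,786.50 − €5,909,800 = €5,198,986.50.
After interest of €1,845,625.00, pre-tax earnings = €3,353,361.50.
Degree of combined leverage = contribution ÷ (EBIT − I) = €11,108,786.50 ÷ €3,353,361.50 = 3.3127.
%ΔEPS = DCL × %ΔSales = 3.3127 × -22.8% = -75.5%.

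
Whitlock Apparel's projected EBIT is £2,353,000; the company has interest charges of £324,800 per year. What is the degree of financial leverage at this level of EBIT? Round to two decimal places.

Interest = £324,800.00.
DFL = EBIT ÷ (EBIT − I) = £2,353,000 ÷ (£2,353,000 − £324,800.00) = £2,353,000 ÷ £2,028,200.00 = 1.1601.

1.16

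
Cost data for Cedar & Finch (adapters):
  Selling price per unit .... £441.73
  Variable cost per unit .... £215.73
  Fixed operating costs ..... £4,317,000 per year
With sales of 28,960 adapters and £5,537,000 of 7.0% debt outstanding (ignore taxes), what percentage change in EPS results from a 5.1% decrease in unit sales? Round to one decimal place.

At 28,960 units, contribution = 28,960 × £226.00 = £6,544,960.00.
Subtracting fixed costs: EBIT = £6,544,960.00 − £4,317,000 = £2,227,960.00.
Interest = £387,590.00, so EBIT − I = £1,840,370.00.
DCL = total CM / (EBIT − I) = £6,544,960.00 / £1,840,370.00 = 3.5563.
EPS therefore changes by 3.5563 × (-5.1%) = -18.1%.

-18.1%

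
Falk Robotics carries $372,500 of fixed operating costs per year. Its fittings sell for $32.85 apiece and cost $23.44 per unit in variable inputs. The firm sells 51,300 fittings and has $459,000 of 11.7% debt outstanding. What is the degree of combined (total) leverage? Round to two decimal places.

Contribution at this volume is 51,300 × $9.41 = $482,733.00.
Operating income = contribution − fixed costs = $482,733.00 − $372,500 = $110,233.00. Interest = $53,703.00.
DOL = $482,733.00 ÷ $110,233.00 = 4.3792; DFL = $110,233.00 ÷ $56,530.00 = 1.9500.
DCL = DOL × DFL = 4.3792 × 1.9500 = 8.5394.

8.54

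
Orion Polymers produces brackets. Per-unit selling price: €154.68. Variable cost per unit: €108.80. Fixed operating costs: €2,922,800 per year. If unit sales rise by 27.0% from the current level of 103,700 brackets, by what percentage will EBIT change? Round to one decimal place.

+70.0%

At 103,700 units, contribution = 103,700 × €45.88 = €4,757,756.00.
Subtracting fixed costs: EBIT = €4,757,756.00 − €2,922,800 = €1,834,956.00.
So DOL = total CM / EBIT = €4,757,756.00 / €1,834,956.00 = 2.5928.
So EBIT moves 2.5928 × (+27.0%) = +70.0%.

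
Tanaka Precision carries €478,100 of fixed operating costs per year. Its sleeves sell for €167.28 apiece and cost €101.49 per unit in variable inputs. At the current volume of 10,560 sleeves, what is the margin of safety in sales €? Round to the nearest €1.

€550,843

Unit CM = price − variable cost = €167.28 − €101.49 = €65.79. Break-even units = €478,100 ÷ €65.79 = 7,267.06; break-even revenue = 7,267.06 × €167.28 = €1,215,634.11.
Actual sales revenue = 10,560 × €167.28 = €1,766,476.80.
Margin of safety = €1,766,476.80 − €1,215,634.11 = €550,843.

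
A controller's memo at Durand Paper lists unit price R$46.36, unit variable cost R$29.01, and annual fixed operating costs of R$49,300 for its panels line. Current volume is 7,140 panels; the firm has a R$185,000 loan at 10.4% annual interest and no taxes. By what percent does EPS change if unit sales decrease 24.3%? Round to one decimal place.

-54.4%

At 7,140 units, contribution = 7,140 × R$17.35 = R$123,879.00.
Subtracting fixed costs: EBIT = R$123,879.00 − R$49,300 = R$74,579.00.
After interest of R$19,240.00, pre-tax earnings = R$55,339.00.
DCL = total CM / (EBIT − I) = R$123,879.00 / R$55,339.00 = 2.2385.
EPS therefore changes by 2.2385 × (-24.3%) = -54.4%.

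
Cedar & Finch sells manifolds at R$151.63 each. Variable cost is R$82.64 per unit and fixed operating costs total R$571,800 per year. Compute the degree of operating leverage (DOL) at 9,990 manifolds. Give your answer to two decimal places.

5.87

Contribution at this volume is 9,990 × R$68.99 = R$689,210.10.
EBIT = R$689,210.10 − R$571,800 = R$117,410.10.
DOL = contribution ÷ EBIT = R$689,210.10 ÷ R$117,410.10 = 5.8701.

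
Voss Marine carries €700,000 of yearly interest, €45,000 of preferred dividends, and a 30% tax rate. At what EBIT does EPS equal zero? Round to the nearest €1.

€764,286

Preferred dividends are paid after tax, so their pre-tax equivalent is €45,000 ÷ (1 − 0.30) = €64,285.71.
EPS = 0 when EBIT covers interest plus the pre-tax preferred burden: €700,000 + €64,285.71 = €764,285.71.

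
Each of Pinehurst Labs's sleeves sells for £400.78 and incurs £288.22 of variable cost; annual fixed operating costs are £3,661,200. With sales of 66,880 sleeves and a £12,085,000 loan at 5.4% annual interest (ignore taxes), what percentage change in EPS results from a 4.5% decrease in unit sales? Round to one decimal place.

-10.5%

At 66,880 units, contribution = 66,880 × £112.56 = £7,528,012.80.
EBIT = £7,528,012.80 − £3,661,200 = £3,866,812.80.
Interest = £652,590.00, so EBIT − I = £3,214,222.80.
DCL = total CM / (EBIT − I) = £7,528,012.80 / £3,214,222.80 = 2.3421.
%ΔEPS = DCL × %ΔSales = 2.3421 × -4.5% = -10.5%.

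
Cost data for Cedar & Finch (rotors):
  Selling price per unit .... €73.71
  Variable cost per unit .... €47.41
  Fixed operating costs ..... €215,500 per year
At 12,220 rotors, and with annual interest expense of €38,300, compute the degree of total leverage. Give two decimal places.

4.76

Total contribution margin = 12,220 × €26.30 = €321,386.00.
EBIT = €321,386.00 − €215,500 = €105,886.00. Interest = €38,300.00.
DOL = €321,386.00 ÷ €105,886.00 = 3.0352; DFL = €105,886.00 ÷ €67,586.00 = 1.5667.
Combined leverage = 3.0352 × 1.5667 = 4.7552.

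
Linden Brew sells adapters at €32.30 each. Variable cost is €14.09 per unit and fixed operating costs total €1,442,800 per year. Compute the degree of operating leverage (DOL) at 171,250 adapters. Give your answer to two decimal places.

Total contribution margin = 171,250 × €18.21 = €3,118,462.50.
Subtracting fixed costs: EBIT = €3,118,462.50 − €1,442,800 = €1,675,662.50.
So DOL = total CM / EBIT = €3,118,462.50 / €1,675,662.50 = 1.8610.

1.86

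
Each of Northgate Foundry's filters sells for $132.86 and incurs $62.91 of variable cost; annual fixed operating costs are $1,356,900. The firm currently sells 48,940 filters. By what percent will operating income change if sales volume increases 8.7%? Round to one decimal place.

At 48,940 units, contribution = 48,940 × $69.95 = $3,423,353.00.
Subtracting fixed costs: EBIT = $3,423,353.00 − $1,356,900 = $2,066,453.00.
DOL = contribution ÷ EBIT = $3,423,353.00 ÷ $2,066,453.00 = 1.6566.
Operating income changes by 1.6566 × +8.7% = +14.4%.

+14.4%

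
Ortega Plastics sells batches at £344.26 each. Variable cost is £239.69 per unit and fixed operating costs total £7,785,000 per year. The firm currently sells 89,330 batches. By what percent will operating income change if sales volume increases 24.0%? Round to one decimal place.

+144.1%

Total contribution margin = 89,330 × £104.57 = £9,341,238.10.
EBIT = £9,341,238.10 − £7,785,000 = £1,556,238.10.
So DOL = total CM / EBIT = £9,341,238.10 / £1,556,238.10 = 6.0024.
Operating income changes by 6.0024 × +24.0% = +144.1%.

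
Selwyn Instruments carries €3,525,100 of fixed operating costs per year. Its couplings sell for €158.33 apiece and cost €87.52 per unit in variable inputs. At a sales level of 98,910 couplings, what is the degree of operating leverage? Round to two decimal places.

2.01

Contribution at this volume is 98,910 × €70.81 = €7,003,817.10.
Subtracting fixed costs: EBIT = €7,003,817.10 − €3,525,100 = €3,478,717.10.
DOL = contribution ÷ EBIT = €7,003,817.10 ÷ €3,478,717.10 = 2.0133.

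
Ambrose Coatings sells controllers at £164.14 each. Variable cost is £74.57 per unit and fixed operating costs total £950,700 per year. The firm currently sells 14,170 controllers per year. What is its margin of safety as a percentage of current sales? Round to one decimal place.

25.1%

Contribution margin per unit = £164.14 − £74.57 = £89.57. Break-even units = £950,700 ÷ £89.57 = 10,614.04; break-even revenue = 10,614.04 × £164.14 = £1,742,189.33.
Actual sales revenue = 14,170 × £164.14 = £2,325,863.80.
Margin of safety = (£2,325,863.80 − £1,742,189.33) ÷ £2,325,863.80 = 25.1%.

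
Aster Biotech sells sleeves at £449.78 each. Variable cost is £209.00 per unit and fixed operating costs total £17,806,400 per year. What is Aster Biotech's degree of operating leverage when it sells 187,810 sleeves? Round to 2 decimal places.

1.65

Contribution at this volume is 187,810 × £240.78 = £45,220,891.80.
Subtracting fixed costs: EBIT = £45,220,891.80 − £17,806,400 = £27,414,491.80.
DOL = contribution ÷ EBIT = £45,220,891.80 ÷ £27,414,491.80 = 1.6495.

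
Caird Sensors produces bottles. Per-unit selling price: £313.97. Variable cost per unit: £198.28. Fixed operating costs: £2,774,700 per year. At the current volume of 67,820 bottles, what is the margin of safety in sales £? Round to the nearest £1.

£13,763,213

Unit CM = price − variable cost = £313.97 − £198.28 = £115.69. Break-even units = £2,774,700 ÷ £115.69 = 23,983.92; break-even revenue = 23,983.92 × £313.97 = £7,530,232.16.
Actual sales revenue = 67,820 × £313.97 = £21,293,445.40.
Margin of safety = £21,293,445.40 − £7,530,232.16 = £13,763,213.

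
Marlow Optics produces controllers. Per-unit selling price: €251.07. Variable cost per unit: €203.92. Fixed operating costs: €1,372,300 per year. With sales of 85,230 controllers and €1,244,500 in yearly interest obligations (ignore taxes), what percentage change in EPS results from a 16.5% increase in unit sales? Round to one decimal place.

At 85,230 units, contribution = 85,230 × €47.15 = €4,018,594.50.
EBIT = €4,018,594.50 − €1,372,300 = €2,646,294.50.
After interest of €1,244,500.00, pre-tax earnings = €1,401,794.50.
Degree of combined leverage = contribution ÷ (EBIT − I) = €4,018,594.50 ÷ €1,401,794.50 = 2.8668.
EPS therefore changes by 2.8668 × (+16.5%) = +47.3%.

+47.3%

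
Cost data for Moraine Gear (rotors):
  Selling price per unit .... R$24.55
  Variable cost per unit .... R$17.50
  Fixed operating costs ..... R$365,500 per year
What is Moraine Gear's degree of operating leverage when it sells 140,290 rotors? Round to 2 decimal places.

Total contribution margin = 140,290 × R$7.05 = R$989,044.50.
Operating income = contribution − fixed costs = R$989,044.50 − R$365,500 = R$623,544.50.
Degree of operating leverage = R$989,044.50 / R$623,544.50 = 1.5862.

1.59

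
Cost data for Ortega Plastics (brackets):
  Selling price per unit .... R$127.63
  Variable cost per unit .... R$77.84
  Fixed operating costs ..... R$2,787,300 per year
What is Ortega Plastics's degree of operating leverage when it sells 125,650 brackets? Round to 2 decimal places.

1.80

Total contribution margin = 125,650 × R$49.79 = R$6,256,113.50.
EBIT = R$6,256,113.50 − R$2,787,300 = R$3,468,813.50.
Degree of operating leverage = R$6,256,113.50 / R$3,468,813.50 = 1.8035.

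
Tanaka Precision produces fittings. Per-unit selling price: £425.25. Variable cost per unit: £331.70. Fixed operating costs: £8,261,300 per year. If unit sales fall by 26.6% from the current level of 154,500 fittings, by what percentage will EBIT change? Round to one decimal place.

-62.1%

At 154,500 units, contribution = 154,500 × £93.55 = £14,453,475.00.
Operating income = contribution − fixed costs = £14,453,475.00 − £8,261,300 = £6,192,175.00.
DOL = contribution ÷ EBIT = £14,453,475.00 ÷ £6,192,175.00 = 2.3342.
Operating income changes by 2.3342 × -26.6% = -62.1%.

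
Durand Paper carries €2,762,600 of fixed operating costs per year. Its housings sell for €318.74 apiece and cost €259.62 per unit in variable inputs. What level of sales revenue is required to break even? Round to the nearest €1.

Contribution margin per unit = €318.74 − €259.62 = €59.12, a CM ratio of €59.12 ÷ €318.74 = 0.1855.
Break-even sales = FC ÷ CM ratio = €2,762,600 × €318.74 / €59.12 = €14,894,302.

€14,894,302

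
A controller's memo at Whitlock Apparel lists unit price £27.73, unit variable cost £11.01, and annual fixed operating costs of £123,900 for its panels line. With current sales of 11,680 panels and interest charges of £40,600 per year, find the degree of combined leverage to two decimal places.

6.34

Contribution at this volume is 11,680 × £16.72 = £195,289.60.
Subtracting fixed costs: EBIT = £195,289.60 − £123,900 = £71,389.60. Interest = £40,600.00, so EBIT − I = £30,789.60.
DCL = contribution ÷ (EBIT − I) = £195,289.60 ÷ £30,789.60 = 6.3427.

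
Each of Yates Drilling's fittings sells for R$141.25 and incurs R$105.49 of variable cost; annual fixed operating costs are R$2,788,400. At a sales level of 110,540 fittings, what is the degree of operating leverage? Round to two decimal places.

3.39

At 110,540 units, contribution = 110,540 × R$35.76 = R$3,952,910.40.
Subtracting fixed costs: EBIT = R$3,952,910.40 − R$2,788,400 = R$1,164,510.40.
DOL = contribution ÷ EBIT = R$3,952,910.40 ÷ R$1,164,510.40 = 3.3945.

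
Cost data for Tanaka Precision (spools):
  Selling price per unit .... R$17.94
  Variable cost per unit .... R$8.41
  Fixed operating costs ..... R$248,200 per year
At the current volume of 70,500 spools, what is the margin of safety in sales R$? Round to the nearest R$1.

Each unit contributes R$17.94 − R$8.41 = R$9.53. Break-even units = R$248,200 ÷ R$9.53 = 26,044.07; break-even revenue = 26,044.07 × R$17.94 = R$467,230.64.
Actual sales revenue = 70,500 × R$17.94 = R$1,264,770.00.
Margin of safety = R$1,264,770.00 − R$467,230.64 = R$797,539.

R$797,539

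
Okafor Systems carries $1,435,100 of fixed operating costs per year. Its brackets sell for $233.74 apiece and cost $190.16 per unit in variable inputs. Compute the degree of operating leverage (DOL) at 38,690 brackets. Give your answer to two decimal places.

6.72

Total contribution margin = 38,690 × $43.58 = $1,686,110.20.
EBIT = $1,686,110.20 − $1,435,100 = $251,010.20.
Degree of operating leverage = $1,686,110.20 / $251,010.20 = 6.7173.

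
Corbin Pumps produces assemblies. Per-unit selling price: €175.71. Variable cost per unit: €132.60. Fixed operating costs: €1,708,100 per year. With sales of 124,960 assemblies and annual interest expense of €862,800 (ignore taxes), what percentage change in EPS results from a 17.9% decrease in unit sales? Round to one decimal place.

At 124,960 units, contribution = 124,960 × €43.11 = €5,387,025.60.
Operating income = contribution − fixed costs = €5,387,025.60 − €1,708,100 = €3,678,925.60.
After interest of €862,800.00, pre-tax earnings = €2,816,125.60.
Degree of combined leverage = contribution ÷ (EBIT − I) = €5,387,025.60 ÷ €2,816,125.60 = 1.9129.
EPS therefore changes by 1.9129 × (-17.9%) = -34.2%.

-34.2%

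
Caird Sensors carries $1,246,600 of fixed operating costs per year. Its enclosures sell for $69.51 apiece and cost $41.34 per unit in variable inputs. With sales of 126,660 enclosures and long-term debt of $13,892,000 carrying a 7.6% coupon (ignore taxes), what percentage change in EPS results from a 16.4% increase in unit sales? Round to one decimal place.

Total contribution margin = 126,660 × $28.17 = $3,568,012.20.
EBIT = $3,568,012.20 − $1,246,600 = $2,321,412.20.
Interest = $1,055,792.00, so EBIT − I = $1,265,620.20.
Degree of combined leverage = contribution ÷ (EBIT − I) = $3,568,012.20 ÷ $1,265,620.20 = 2.8192.
%ΔEPS = DCL × %ΔSales = 2.8192 × +16.4% = +46.2%.

+46.2%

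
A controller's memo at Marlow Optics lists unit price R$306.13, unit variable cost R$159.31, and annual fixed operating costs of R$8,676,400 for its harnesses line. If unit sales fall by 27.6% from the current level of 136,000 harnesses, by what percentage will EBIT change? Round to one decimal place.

Contribution at this volume is 136,000 × R$146.82 = R$19,967,520.00.
Subtracting fixed costs: EBIT = R$19,967,520.00 − R$8,676,400 = R$11,291,120.00.
So DOL = total CM / EBIT = R$19,967,520.00 / R$11,291,120.00 = 1.7684.
So EBIT moves 1.7684 × (-27.6%) = -48.8%.

-48.8%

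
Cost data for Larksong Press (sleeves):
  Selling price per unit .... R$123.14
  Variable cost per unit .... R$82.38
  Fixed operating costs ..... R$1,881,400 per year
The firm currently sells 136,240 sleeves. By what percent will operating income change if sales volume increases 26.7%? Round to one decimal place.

Contribution at this volume is 136,240 × R$40.76 = R$5,553,142.40.
Subtracting fixed costs: EBIT = R$5,553,142.40 − R$1,881,400 = R$3,671,742.40.
So DOL = total CM / EBIT = R$5,553,142.40 / R$3,671,742.40 = 1.5124.
%ΔEBIT = DOL × %ΔSales = 1.5124 × +26.7% = +40.4%.

+40.4%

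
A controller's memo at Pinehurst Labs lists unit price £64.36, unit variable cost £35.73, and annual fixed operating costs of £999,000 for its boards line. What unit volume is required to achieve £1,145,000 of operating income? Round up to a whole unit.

Unit CM = price − variable cost = £64.36 − £35.73 = £28.63.
Need Q such that Q × £28.63 − £999,000 = £1,145,000, i.e. Q = £2,144,000 / £28.63 = 74,886.48 → 74,887.

74,887 boards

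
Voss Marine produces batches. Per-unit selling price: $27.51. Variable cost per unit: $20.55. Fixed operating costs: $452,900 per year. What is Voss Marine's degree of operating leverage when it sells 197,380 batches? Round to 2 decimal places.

At 197,380 units, contribution = 197,380 × $6.96 = $1,373,764.80.
EBIT = $1,373,764.80 − $452,900 = $920,864.80.
So DOL = total CM / EBIT = $1,373,764.80 / $920,864.80 = 1.4918.

1.49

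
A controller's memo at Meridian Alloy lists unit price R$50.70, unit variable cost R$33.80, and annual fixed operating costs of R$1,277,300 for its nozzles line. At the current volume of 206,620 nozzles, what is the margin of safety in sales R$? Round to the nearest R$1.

Unit CM = price − variable cost = R$50.70 − R$33.80 = R$16.90. Break-even units = R$1,277,300 ÷ R$16.90 = 75,579.88; break-even revenue = 75,579.88 × R$50.70 = R$3,831,900.00.
Current sales = 206,620 × R$50.70 = R$10,475,634.00.
Margin of safety = R$10,475,634.00 − R$3,831,900.00 = R$6,643,734.

R$6,643,734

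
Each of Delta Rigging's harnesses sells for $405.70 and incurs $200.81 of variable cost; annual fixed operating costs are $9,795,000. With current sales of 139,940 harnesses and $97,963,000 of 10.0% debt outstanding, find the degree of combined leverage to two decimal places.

3.16

Contribution at this volume is 139,940 × $204.89 = $28,672,306.60.
Operating income = contribution − fixed costs = $28,672,306.60 − $9,795,000 = $18,877,306.60. Interest = $9,796,300.00, so EBIT − I = $9,081,006.60.
Degree of total leverage = total CM / (EBIT − interest) = $28,672,306.60 / $9,081,006.60 = 3.1574.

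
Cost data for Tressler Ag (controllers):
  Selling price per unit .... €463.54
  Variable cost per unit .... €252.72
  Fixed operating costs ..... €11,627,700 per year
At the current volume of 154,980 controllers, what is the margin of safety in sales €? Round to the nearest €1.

€46,273,050

Each unit contributes €463.54 − €252.72 = €210.82. Break-even units = €11,627,700 ÷ €210.82 = 55,154.63; break-even revenue = 55,154.63 × €463.54 = €25,566,379.18.
Actual sales revenue = 154,980 × €463.54 = €71,839,429.20.
Margin of safety = €71,839,429.20 − €25,566,379.18 = €46,273,050.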